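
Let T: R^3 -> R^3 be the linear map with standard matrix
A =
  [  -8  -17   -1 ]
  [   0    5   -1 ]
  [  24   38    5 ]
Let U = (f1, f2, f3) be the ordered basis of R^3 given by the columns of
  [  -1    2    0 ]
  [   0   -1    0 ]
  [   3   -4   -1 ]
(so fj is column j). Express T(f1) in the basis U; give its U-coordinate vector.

[1, 3, 0]

Compute T(f1) = A f1 = [5, -3, -9] in standard coordinates.
Then write this in U-coordinates: solve for y in y_1 f1 + ... + y_3 f3 = [5, -3, -9].
This gives y = [1, 3, 0], which is column 1 of [T]_U.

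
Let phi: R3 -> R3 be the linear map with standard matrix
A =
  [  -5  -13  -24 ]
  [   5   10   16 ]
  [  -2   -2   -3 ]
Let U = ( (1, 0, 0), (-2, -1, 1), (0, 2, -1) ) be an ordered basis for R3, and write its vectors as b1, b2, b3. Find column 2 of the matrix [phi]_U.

Compute phi(b2) = A b2 = (-1, -4, 3) in standard coordinates.
Then write this in U-coordinates: solve for y in y_1 b1 + ... + y_3 b3 = (-1, -4, 3).
This gives y = (3, 2, -1), which is column 2 of [phi]_U.

(3, 2, -1)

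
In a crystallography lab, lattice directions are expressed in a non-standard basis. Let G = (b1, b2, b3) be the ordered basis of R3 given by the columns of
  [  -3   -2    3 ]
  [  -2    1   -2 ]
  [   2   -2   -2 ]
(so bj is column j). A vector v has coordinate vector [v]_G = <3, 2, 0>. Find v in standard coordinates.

<-13, -4, 2>

By definition v = 3b1 + 2b2 + 0·b3.
Summing componentwise gives <-13, -4, 2>.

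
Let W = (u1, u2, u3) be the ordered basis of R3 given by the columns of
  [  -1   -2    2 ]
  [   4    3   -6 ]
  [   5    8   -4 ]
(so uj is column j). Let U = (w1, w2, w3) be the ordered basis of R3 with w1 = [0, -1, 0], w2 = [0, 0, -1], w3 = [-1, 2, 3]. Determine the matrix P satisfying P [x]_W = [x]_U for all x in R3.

Let M have columns uj and N have columns wj. Then for every x, N [x]_U = x = M [x]_W, so P = N^(-1) M.
Since det N = -1, N^(-1) has integer entries; multiplying gives P = [[-2, 1, 2], [-2, -2, -2], [1, 2, -2]].

[[-2, 1, 2], [-2, -2, -2], [1, 2, -2]]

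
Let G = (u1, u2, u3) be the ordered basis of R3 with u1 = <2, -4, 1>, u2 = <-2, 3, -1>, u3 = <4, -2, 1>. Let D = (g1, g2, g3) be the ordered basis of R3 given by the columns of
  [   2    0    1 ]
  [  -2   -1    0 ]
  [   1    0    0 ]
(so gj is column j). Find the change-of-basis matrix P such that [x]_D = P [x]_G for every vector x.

[[1, -1, 1], [2, -1, 0], [0, 0, 2]]

Take x = uj: its G-coordinates are the j-th standard unit vector, so P e_j — column j of P — equals [uj]_D.
u1 = g1 + 2g2 + 0·g3, giving column 1 = <1, 2, 0>; repeating for each j gives P = [[1, -1, 1], [2, -1, 0], [0, 0, 2]].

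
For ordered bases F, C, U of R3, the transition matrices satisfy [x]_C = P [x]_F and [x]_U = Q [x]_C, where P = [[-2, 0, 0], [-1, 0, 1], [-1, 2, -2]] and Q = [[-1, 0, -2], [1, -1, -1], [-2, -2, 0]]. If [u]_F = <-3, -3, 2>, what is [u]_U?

<8, 8, -22>

First [u]_C = P [u]_F = <6, 5, -7>.
Then [u]_U = Q [u]_C = <8, 8, -22>.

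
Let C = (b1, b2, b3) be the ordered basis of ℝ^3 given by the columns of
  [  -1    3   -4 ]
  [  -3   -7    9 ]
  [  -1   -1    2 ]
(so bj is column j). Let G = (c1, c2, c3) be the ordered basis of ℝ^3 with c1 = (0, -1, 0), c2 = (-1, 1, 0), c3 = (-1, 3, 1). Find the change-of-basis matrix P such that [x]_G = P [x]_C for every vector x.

[[2, 2, -1], [2, -2, 2], [-1, -1, 2]]

Column j of P is [bj]_G, since P maps C-coordinates to G-coordinates.
Expressing b1 in G: b1 = 2c1 + 2c2 - c3, so column 1 of P is (2, 2, -1).
Doing the same for each bj gives P = [[2, 2, -1], [2, -2, 2], [-1, -1, 2]].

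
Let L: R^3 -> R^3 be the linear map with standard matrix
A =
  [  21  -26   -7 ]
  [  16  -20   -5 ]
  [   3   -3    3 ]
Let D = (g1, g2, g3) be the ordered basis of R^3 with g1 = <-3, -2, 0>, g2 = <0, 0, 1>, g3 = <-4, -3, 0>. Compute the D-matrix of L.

[[1, 1, 2], [-3, 3, -3], [2, 1, 0]]

With P the matrix whose columns are g1, ..., g3, [L]_D = P^(-1) A P.
Column by column: L(g1) = A g1 = <-11, -8, -3>; its D-coordinates <1, -3, 2> give column 1.
Continuing for each basis vector yields [L]_D = [[1, 1, 2], [-3, 3, -3], [2, 1, 0]].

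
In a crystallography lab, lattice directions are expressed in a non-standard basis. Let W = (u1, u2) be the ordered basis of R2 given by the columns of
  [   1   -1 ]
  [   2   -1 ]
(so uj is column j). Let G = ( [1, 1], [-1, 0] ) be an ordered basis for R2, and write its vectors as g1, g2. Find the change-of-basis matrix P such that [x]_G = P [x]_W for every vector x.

[[2, -1], [1, 0]]

Let M have columns uj and N have columns gj. Then for every x, N [x]_G = x = M [x]_W, so P = N^(-1) M.
Since det N = 1, N^(-1) has integer entries; multiplying gives P = [[2, -1], [1, 0]].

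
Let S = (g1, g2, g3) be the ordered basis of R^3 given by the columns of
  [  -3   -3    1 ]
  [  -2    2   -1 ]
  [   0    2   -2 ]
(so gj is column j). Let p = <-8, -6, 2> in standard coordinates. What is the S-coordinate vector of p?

<3, -1, -2>

Write p = c_1 g1 + ... + c_3 g3 and solve for the c_i.
Row-reducing the augmented matrix [M | p] gives c = (3, -1, -2).
Check: 3g1 - g2 - 2g3 = <-8, -6, 2>.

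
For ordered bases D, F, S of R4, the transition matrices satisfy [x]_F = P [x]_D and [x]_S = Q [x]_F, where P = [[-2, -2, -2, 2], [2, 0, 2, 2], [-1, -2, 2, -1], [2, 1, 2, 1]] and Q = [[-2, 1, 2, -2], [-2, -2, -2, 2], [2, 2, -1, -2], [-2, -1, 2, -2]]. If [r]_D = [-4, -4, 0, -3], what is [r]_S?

Apply P to get F-coordinates [10, -14, 15, -15], then Q to get S-coordinates.
The result is [r]_S = [26, -52, 7, 54].

[26, -52, 7, 54]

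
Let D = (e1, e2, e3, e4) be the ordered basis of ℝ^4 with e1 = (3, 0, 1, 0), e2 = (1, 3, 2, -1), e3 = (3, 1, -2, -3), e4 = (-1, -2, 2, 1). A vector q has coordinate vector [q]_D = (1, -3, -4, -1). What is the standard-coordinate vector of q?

q = M [q]_D, where M has columns e1, ..., e4.
Carrying out the matrix-vector product, q = (-11, -11, 1, 14).

(-11, -11, 1, 14)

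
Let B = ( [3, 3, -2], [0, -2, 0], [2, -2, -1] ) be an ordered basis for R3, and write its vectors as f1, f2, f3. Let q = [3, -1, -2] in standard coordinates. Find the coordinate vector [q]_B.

[1, 2, 0]

[q]_B is the unique c with M c = q, where M has columns f1, ..., f3.
Gaussian elimination on [M | q] yields c = (1, 2, 0).
Check: f1 + 2f2 + 0·f3 = [3, -1, -2].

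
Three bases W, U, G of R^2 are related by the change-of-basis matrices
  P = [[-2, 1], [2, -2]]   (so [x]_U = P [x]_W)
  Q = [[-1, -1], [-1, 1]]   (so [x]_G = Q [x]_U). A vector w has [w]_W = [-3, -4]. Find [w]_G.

[-4, 0]

Apply P to get U-coordinates [2, 2], then Q to get G-coordinates.
The result is [w]_G = [-4, 0].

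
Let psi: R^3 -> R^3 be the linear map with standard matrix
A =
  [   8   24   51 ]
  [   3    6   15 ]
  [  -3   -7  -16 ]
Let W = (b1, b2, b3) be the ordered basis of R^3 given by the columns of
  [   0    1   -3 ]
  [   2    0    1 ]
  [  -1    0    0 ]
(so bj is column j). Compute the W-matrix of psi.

[[-2, 3, -2], [0, -1, 3], [1, -3, 1]]

With P the matrix whose columns are b1, ..., b3, [psi]_W = P^(-1) A P.
Column by column: psi(b1) = A b1 = <-3, -3, 2>; its W-coordinates <-2, 0, 1> give column 1.
Continuing for each basis vector yields [psi]_W = [[-2, 3, -2], [0, -1, 3], [1, -3, 1]].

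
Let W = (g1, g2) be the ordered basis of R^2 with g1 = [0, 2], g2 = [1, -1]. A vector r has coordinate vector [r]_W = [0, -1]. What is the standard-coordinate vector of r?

r = M [r]_W, where M has columns g1, g2.
Carrying out the matrix-vector product, r = [-1, 1].

[-1, 1]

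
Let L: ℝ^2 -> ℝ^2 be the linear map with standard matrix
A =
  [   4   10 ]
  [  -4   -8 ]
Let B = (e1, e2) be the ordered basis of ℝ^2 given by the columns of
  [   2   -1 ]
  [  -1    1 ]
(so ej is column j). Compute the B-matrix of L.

[[-2, 2], [-2, -2]]

Let P have columns e1, e2. Then [L]_B = P^(-1) A P.
Here det P = 1, so P^(-1) is integer; computing A P first and then P^(-1)(A P) gives [[-2, 2], [-2, -2]].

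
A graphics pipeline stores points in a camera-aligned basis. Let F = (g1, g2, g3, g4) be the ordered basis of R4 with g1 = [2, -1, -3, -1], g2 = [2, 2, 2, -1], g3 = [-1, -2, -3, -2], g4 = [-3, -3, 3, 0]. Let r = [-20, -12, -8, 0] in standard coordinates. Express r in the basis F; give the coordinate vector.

Write r = c_1 g1 + ... + c_4 g4 and solve for the c_i.
Solving this 4x4 system gives c = (-4, -4, 4, 0).
Check: -4g1 - 4g2 + 4g3 + 0·g4 = [-20, -12, -8, 0].

[-4, -4, 4, 0]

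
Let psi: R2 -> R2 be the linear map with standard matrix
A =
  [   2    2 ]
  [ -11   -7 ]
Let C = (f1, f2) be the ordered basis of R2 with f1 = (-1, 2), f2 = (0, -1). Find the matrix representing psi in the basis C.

The j-th column of [psi]_C is [psi(fj)]_C.
psi(f1) = A f1 = (2, -3) = -2f1 - f2, so column 1 is (-2, -1).
Repeating for f2 and assembling the columns gives [[-2, 2], [-1, -3]].

[[-2, 2], [-1, -3]]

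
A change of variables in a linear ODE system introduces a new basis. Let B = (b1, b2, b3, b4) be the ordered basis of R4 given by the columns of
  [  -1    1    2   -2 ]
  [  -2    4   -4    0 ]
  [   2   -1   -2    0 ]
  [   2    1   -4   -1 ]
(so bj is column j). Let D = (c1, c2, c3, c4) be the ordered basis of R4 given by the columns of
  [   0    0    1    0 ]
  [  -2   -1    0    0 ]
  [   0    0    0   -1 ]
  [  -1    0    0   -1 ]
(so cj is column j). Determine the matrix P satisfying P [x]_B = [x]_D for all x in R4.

Let M have columns bj and N have columns cj. Then for every x, N [x]_D = x = M [x]_B, so P = N^(-1) M.
Since det N = -1, N^(-1) has integer entries; multiplying gives P = [[0, -2, 2, 1], [2, 0, 0, -2], [-1, 1, 2, -2], [-2, 1, 2, 0]].

[[0, -2, 2, 1], [2, 0, 0, -2], [-1, 1, 2, -2], [-2, 1, 2, 0]]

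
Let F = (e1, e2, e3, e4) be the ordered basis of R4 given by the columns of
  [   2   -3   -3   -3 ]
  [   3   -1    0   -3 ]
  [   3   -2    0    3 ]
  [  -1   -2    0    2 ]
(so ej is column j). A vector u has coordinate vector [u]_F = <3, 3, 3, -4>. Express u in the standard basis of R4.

<0, 18, -9, -17>

u = M [u]_F, where M has columns e1, ..., e4.
Carrying out the matrix-vector product, u = <0, 18, -9, -17>.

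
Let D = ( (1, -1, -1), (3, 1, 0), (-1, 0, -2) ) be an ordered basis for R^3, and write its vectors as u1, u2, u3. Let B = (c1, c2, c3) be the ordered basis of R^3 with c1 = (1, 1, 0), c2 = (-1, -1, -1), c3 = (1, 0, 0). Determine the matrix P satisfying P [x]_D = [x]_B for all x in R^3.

Column j of P is [uj]_B, since P maps D-coordinates to B-coordinates.
Expressing u1 in B: u1 = 0·c1 + c2 + 2c3, so column 1 of P is (0, 1, 2).
Doing the same for each uj gives P = [[0, 1, 2], [1, 0, 2], [2, 2, -1]].

[[0, 1, 2], [1, 0, 2], [2, 2, -1]]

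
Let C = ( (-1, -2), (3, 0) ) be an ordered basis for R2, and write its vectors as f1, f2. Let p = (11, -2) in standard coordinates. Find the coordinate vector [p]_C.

(1, 4)

We seek scalars with c_1 f1 + c_2 f2 = p; equivalently solve M c = p where the columns of M are f1, f2.
System: -c_1 + 3c_2 = 11, -2c_1 + 0c_2 = -2; solving gives c_1 = 1, c_2 = 4.
Check: f1 + 4f2 = (11, -2).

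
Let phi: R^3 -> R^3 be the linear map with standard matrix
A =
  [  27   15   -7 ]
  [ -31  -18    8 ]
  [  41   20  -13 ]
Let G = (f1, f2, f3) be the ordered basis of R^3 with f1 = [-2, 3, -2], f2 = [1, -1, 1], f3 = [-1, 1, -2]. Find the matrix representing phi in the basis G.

[[-3, 0, -1], [0, 2, -3], [1, -3, -3]]

With P the matrix whose columns are f1, ..., f3, [phi]_G = P^(-1) A P.
Column by column: phi(f1) = A f1 = [5, -8, 4]; its G-coordinates [-3, 0, 1] give column 1.
Continuing for each basis vector yields [phi]_G = [[-3, 0, -1], [0, 2, -3], [1, -3, -3]].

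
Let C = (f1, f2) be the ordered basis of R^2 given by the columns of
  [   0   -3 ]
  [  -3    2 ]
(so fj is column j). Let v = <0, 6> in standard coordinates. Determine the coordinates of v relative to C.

<-2, 0>

We seek scalars with c_1 f1 + c_2 f2 = v; equivalently solve M c = v where the columns of M are f1, f2.
System: 0c_1 - 3c_2 = 0, -3c_1 + 2c_2 = 6; solving gives c_1 = -2, c_2 = 0.
Check: -2f1 + 0·f2 = <0, 6>.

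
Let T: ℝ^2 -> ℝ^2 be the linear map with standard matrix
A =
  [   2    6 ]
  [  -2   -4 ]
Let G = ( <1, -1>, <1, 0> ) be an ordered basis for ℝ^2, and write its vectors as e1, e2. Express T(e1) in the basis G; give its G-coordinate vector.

Column 1 of [T]_G is the G-coordinate vector of T(e1).
In standard coordinates T(e1) = A e1 = <-4, 2>.
Converting to G: <-4, 2> = -2e1 - 2e2, so the coordinate vector is <-2, -2>.

<-2, -2>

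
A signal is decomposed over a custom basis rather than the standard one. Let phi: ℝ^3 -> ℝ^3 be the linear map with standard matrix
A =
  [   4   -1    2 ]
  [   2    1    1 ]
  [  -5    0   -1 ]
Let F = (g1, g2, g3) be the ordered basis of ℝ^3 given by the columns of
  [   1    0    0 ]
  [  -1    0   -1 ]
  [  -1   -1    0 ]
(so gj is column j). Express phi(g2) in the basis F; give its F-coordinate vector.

[-2, 1, 3]

Compute phi(g2) = A g2 = [-2, -1, 1] in standard coordinates.
Then write this in F-coordinates: solve for y in y_1 g1 + ... + y_3 g3 = [-2, -1, 1].
This gives y = [-2, 1, 3], which is column 2 of [phi]_F.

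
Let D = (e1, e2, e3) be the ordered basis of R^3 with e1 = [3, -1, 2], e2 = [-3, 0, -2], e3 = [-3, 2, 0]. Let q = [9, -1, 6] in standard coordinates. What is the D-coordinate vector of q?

[1, -2, 0]

[q]_D is the unique c with M c = q, where M has columns e1, ..., e3.
Solving this 3x3 system gives c = (1, -2, 0).
Check: e1 - 2e2 + 0·e3 = [9, -1, 6].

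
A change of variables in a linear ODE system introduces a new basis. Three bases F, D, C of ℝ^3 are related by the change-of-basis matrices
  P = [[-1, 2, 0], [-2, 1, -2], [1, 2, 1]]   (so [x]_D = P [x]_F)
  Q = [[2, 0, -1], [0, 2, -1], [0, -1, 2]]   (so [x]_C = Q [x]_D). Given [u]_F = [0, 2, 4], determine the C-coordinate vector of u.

[0, -20, 22]

Composing the changes, [u]_C = Q P [u]_F.
Q P = [[-3, 2, -1], [-5, 0, -5], [4, 3, 4]]; applying this to [0, 2, 4] gives [0, -20, 22].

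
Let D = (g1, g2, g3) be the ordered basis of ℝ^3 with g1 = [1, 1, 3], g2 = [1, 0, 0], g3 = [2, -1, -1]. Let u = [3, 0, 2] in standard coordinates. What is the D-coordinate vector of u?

[1, 0, 1]

Write u = c_1 g1 + ... + c_3 g3 and solve for the c_i.
Solving this 3x3 system gives c = (1, 0, 1).
Check: g1 + 0·g2 + g3 = [3, 0, 2].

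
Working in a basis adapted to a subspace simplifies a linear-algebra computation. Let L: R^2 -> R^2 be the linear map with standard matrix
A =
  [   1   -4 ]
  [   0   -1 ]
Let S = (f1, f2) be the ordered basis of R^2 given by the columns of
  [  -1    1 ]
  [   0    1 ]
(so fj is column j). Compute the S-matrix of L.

[[1, 2], [0, -1]]

With P the matrix whose columns are f1, f2, [L]_S = P^(-1) A P.
Column by column: L(f1) = A f1 = [-1, 0]; its S-coordinates [1, 0] give column 1.
Continuing for each basis vector yields [L]_S = [[1, 2], [0, -1]].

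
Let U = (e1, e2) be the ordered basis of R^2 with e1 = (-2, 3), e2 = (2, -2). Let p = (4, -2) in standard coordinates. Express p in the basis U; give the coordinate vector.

(2, 4)

Write p = c_1 e1 + c_2 e2 and solve for the c_i.
System: -2c_1 + 2c_2 = 4, 3c_1 - 2c_2 = -2; solving gives c_1 = 2, c_2 = 4.
Check: 2e1 + 4e2 = (4, -2).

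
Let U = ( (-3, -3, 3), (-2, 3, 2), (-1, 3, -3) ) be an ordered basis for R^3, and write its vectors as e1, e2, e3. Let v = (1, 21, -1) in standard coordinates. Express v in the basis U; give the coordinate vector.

Write v = c_1 e1 + ... + c_3 e3 and solve for the c_i.
Row-reducing the augmented matrix [M | v] gives c = (-3, 4, 0).
Check: -3e1 + 4e2 + 0·e3 = (1, 21, -1).

(-3, 4, 0)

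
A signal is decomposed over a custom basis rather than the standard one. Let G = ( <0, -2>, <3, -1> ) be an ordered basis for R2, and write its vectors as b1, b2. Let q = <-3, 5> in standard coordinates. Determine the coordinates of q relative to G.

Write q = c_1 b1 + c_2 b2 and solve for the c_i.
System: 0c_1 + 3c_2 = -3, -2c_1 - c_2 = 5; solving gives c_1 = -2, c_2 = -1.
Check: -2b1 - b2 = <-3, 5>.

<-2, -1>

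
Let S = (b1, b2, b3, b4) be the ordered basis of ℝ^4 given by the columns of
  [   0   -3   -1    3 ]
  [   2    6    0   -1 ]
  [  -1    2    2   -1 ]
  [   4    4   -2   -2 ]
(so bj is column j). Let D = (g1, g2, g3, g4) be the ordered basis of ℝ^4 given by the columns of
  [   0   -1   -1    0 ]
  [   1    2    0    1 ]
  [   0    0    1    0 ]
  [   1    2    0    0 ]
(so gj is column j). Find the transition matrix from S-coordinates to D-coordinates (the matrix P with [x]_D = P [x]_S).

[[2, 2, 0, 2], [1, 1, -1, -2], [-1, 2, 2, -1], [-2, 2, 2, 1]]

Let M have columns bj and N have columns gj. Then for every x, N [x]_D = x = M [x]_S, so P = N^(-1) M.
Since det N = -1, N^(-1) has integer entries; multiplying gives P = [[2, 2, 0, 2], [1, 1, -1, -2], [-1, 2, 2, -1], [-2, 2, 2, 1]].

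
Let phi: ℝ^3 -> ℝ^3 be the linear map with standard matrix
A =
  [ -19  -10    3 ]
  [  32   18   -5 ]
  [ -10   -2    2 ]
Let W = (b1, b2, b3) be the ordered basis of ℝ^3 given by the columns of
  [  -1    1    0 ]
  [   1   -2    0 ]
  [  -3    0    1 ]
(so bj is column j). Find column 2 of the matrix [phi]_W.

[2, 3, 0]

Compute phi(b2) = A b2 = [1, -4, -6] in standard coordinates.
Then write this in W-coordinates: solve for y in y_1 b1 + ... + y_3 b3 = [1, -4, -6].
This gives y = [2, 3, 0], which is column 2 of [phi]_W.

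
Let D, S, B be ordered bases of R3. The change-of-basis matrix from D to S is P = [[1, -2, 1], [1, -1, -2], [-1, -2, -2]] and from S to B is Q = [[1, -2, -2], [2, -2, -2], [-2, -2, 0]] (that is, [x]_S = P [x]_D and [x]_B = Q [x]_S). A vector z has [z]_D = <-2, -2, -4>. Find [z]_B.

First [z]_S = P [z]_D = <-2, 8, 14>.
Then [z]_B = Q [z]_S = <-46, -48, -12>.

<-46, -48, -12>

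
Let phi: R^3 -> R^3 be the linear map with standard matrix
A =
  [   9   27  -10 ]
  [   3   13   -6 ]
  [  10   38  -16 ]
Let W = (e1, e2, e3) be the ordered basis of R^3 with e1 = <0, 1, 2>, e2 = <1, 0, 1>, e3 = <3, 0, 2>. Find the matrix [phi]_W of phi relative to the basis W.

Let P have columns e1, ..., e3. Then [phi]_W = P^(-1) A P.
Here det P = 1, so P^(-1) is integer; computing A P first and then P^(-1)(A P) gives [[1, -3, -3], [-2, 2, -2], [3, -1, 3]].

[[1, -3, -3], [-2, 2, -2], [3, -1, 3]]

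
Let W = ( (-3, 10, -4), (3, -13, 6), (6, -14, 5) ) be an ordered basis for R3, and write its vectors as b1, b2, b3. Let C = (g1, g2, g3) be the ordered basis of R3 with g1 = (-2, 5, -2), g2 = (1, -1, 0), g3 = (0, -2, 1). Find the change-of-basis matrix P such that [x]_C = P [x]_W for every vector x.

[[1, -2, -2], [-1, -1, 2], [-2, 2, 1]]

Let M have columns bj and N have columns gj. Then for every x, N [x]_C = x = M [x]_W, so P = N^(-1) M.
Since det N = 1, N^(-1) has integer entries; multiplying gives P = [[1, -2, -2], [-1, -1, 2], [-2, 2, 1]].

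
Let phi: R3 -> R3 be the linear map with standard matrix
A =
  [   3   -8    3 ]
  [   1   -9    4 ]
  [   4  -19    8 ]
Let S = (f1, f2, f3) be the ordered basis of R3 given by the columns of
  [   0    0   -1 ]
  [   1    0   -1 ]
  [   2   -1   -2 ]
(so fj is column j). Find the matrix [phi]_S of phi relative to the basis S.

Let P have columns f1, ..., f3. Then [phi]_S = P^(-1) A P.
Here det P = 1, so P^(-1) is integer; computing A P first and then P^(-1)(A P) gives [[1, -1, 1], [1, 0, 1], [2, 3, 1]].

[[1, -1, 1], [1, 0, 1], [2, 3, 1]]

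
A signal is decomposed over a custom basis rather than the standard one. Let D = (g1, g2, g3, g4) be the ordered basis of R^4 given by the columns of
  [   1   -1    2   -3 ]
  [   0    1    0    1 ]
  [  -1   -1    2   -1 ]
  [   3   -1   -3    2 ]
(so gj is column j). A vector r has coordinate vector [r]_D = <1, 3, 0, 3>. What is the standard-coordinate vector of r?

By definition r = g1 + 3g2 + 0·g3 + 3g4.
Summing componentwise gives <-11, 6, -7, 6>.

<-11, 6, -7, 6>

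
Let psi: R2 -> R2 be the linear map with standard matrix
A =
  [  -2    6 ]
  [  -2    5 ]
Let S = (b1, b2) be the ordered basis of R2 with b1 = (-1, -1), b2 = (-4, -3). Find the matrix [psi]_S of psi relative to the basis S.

[[0, -2], [1, 3]]

The j-th column of [psi]_S is [psi(bj)]_S.
psi(b1) = A b1 = (-4, -3) = 0·b1 + b2, so column 1 is (0, 1).
Repeating for b2 and assembling the columns gives [[0, -2], [1, 3]].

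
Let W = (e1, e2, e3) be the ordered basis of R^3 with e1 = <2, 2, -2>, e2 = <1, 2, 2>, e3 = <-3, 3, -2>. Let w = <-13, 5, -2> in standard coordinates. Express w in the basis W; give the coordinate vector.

We seek scalars with c_1 e1 + ... + c_3 e3 = w; equivalently solve M c = w where the columns of M are e1, ..., e3.
Gaussian elimination on [M | w] yields c = (-2, 0, 3).
Check: -2e1 + 0·e2 + 3e3 = <-13, 5, -2>.

<-2, 0, 3>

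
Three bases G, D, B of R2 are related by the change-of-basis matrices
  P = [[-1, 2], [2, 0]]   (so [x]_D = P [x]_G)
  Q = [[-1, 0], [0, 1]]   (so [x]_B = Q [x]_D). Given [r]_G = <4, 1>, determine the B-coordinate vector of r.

<2, 8>

First [r]_D = P [r]_G = <-2, 8>.
Then [r]_B = Q [r]_D = <2, 8>.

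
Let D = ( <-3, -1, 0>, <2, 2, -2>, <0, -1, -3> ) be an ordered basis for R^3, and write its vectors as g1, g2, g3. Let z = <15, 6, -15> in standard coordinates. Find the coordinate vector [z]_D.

Write z = c_1 g1 + ... + c_3 g3 and solve for the c_i.
Solving this 3x3 system gives c = (-3, 3, 3).
Check: -3g1 + 3g2 + 3g3 = <15, 6, -15>.

<-3, 3, 3>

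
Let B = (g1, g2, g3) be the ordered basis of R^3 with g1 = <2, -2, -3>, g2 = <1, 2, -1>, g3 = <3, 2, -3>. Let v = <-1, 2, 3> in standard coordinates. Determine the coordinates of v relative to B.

We seek scalars with c_1 g1 + ... + c_3 g3 = v; equivalently solve M c = v where the columns of M are g1, ..., g3.
Solving this 3x3 system gives c = (-2, -3, 2).
Check: -2g1 - 3g2 + 2g3 = <-1, 2, 3>.

<-2, -3, 2>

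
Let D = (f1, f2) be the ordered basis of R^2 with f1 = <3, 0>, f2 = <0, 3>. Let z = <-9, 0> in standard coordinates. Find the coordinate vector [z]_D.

Write z = c_1 f1 + c_2 f2 and solve for the c_i.
System: 3c_1 + 0c_2 = -9, 0c_1 + 3c_2 = 0; solving gives c_1 = -3, c_2 = 0.
Check: -3f1 + 0·f2 = <-9, 0>.

<-3, 0>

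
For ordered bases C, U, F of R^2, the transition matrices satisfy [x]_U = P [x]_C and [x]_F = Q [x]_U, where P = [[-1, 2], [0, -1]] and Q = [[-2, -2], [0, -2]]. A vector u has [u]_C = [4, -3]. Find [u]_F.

[14, -6]

Apply P to get U-coordinates [-10, 3], then Q to get F-coordinates.
The result is [u]_F = [14, -6].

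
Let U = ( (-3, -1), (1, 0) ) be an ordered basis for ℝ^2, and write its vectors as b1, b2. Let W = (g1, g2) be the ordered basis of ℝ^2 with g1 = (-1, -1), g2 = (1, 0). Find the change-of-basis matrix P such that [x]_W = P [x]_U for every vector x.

[[1, 0], [-2, 1]]

Let M have columns bj and N have columns gj. Then for every x, N [x]_W = x = M [x]_U, so P = N^(-1) M.
Since det N = 1, N^(-1) has integer entries; multiplying gives P = [[1, 0], [-2, 1]].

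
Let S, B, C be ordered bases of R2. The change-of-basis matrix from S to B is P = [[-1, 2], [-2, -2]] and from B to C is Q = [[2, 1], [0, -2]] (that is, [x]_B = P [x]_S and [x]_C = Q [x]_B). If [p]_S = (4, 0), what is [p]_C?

Composing the changes, [p]_C = Q P [p]_S.
Q P = [[-4, 2], [4, 4]]; applying this to (4, 0) gives (-16, 16).

(-16, 16)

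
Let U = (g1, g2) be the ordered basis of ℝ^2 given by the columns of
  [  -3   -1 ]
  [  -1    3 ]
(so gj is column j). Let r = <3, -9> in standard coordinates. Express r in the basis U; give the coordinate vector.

[r]_U is the unique c with M c = r, where M has columns g1, g2.
System: -3c_1 - c_2 = 3, -c_1 + 3c_2 = -9; solving gives c_1 = 0, c_2 = -3.
Check: 0·g1 - 3g2 = <3, -9>.

<0, -3>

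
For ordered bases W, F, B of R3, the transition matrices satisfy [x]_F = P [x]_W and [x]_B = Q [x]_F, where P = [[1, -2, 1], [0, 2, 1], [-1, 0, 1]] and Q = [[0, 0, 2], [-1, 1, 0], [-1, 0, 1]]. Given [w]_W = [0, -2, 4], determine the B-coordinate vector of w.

[8, -8, -4]

Composing the changes, [w]_B = Q P [w]_W.
Q P = [[-2, 0, 2], [-1, 4, 0], [-2, 2, 0]]; applying this to [0, -2, 4] gives [8, -8, -4].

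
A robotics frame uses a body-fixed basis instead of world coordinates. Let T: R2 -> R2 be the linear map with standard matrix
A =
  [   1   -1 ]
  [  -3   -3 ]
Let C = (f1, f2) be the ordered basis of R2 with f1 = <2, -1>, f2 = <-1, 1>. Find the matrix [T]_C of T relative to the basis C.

[[0, -2], [-3, -2]]

Let P have columns f1, f2. Then [T]_C = P^(-1) A P.
Here det P = 1, so P^(-1) is integer; computing A P first and then P^(-1)(A P) gives [[0, -2], [-3, -2]].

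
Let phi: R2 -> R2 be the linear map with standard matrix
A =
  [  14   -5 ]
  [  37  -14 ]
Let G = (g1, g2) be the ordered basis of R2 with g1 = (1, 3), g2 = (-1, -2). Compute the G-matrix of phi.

[[-3, -1], [-2, 3]]

Let P have columns g1, g2. Then [phi]_G = P^(-1) A P.
Here det P = 1, so P^(-1) is integer; computing A P first and then P^(-1)(A P) gives [[-3, -1], [-2, 3]].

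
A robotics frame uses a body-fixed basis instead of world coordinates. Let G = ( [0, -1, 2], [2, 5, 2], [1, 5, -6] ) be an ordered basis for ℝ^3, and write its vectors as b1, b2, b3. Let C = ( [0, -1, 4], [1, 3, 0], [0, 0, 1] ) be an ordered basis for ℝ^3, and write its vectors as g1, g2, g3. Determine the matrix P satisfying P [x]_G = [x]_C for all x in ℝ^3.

Take x = bj: its G-coordinates are the j-th standard unit vector, so P e_j — column j of P — equals [bj]_C.
b1 = g1 + 0·g2 - 2g3, giving column 1 = [1, 0, -2]; repeating for each j gives P = [[1, 1, -2], [0, 2, 1], [-2, -2, 2]].

[[1, 1, -2], [0, 2, 1], [-2, -2, 2]]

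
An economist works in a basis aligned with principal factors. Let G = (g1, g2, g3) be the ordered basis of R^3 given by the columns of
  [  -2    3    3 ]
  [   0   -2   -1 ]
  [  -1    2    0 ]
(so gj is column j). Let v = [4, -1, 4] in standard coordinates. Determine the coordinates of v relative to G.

[-2, 1, -1]

We seek scalars with c_1 g1 + ... + c_3 g3 = v; equivalently solve M c = v where the columns of M are g1, ..., g3.
Solving this 3x3 system gives c = (-2, 1, -1).
Check: -2g1 + g2 - g3 = [4, -1, 4].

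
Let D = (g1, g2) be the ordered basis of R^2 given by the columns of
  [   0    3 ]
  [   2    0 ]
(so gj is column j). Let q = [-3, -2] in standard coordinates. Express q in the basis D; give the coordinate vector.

[q]_D is the unique c with M c = q, where M has columns g1, g2.
System: 0c_1 + 3c_2 = -3, 2c_1 + 0c_2 = -2; solving gives c_1 = -1, c_2 = -1.
Check: -g1 - g2 = [-3, -2].

[-1, -1]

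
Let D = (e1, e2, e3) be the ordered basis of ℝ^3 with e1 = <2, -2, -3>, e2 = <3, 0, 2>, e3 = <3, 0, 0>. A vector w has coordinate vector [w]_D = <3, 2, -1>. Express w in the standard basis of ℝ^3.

By definition w = 3e1 + 2e2 - e3.
Summing componentwise gives <9, -6, -5>.

<9, -6, -5>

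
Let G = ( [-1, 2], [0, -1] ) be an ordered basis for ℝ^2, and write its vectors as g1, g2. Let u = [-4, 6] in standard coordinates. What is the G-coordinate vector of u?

[4, 2]

Write u = c_1 g1 + c_2 g2 and solve for the c_i.
System: -c_1 + 0c_2 = -4, 2c_1 - c_2 = 6; solving gives c_1 = 4, c_2 = 2.
Check: 4g1 + 2g2 = [-4, 6].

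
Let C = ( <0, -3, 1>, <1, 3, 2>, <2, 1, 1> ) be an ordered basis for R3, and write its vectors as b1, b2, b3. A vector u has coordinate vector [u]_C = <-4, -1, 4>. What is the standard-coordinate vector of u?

By definition u = -4b1 - b2 + 4b3.
Summing componentwise gives <7, 13, -2>.

<7, 13, -2>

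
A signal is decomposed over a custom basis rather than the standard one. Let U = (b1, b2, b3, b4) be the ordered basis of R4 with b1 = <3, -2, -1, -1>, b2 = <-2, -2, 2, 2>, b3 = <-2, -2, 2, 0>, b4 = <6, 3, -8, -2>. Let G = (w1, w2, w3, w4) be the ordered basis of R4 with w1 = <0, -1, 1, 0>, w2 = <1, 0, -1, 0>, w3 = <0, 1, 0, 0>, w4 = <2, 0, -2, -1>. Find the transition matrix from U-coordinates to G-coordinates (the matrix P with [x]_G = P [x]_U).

Column j of P is [bj]_G, since P maps U-coordinates to G-coordinates.
Expressing b1 in G: b1 = 2w1 + w2 + 0·w3 + w4, so column 1 of P is <2, 1, 0, 1>.
Doing the same for each bj gives P = [[2, 0, 0, -2], [1, 2, -2, 2], [0, -2, -2, 1], [1, -2, 0, 2]].

[[2, 0, 0, -2], [1, 2, -2, 2], [0, -2, -2, 1], [1, -2, 0, 2]]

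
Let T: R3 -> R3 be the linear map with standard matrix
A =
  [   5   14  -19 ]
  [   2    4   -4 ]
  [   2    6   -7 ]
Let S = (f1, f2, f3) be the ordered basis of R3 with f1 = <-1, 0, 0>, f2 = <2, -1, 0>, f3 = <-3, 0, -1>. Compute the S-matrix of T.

[[3, -2, 3], [2, 0, 2], [2, 2, -1]]

Let P have columns f1, ..., f3. Then [T]_S = P^(-1) A P.
Here det P = -1, so P^(-1) is integer; computing A P first and then P^(-1)(A P) gives [[3, -2, 3], [2, 0, 2], [2, 2, -1]].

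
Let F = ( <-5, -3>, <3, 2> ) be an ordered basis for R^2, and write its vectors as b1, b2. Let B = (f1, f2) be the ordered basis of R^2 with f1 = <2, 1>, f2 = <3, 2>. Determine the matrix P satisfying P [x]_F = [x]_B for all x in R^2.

[[-1, 0], [-1, 1]]

Take x = bj: its F-coordinates are the j-th standard unit vector, so P e_j — column j of P — equals [bj]_B.
b1 = -f1 - f2, giving column 1 = <-1, -1>; repeating for each j gives P = [[-1, 0], [-1, 1]].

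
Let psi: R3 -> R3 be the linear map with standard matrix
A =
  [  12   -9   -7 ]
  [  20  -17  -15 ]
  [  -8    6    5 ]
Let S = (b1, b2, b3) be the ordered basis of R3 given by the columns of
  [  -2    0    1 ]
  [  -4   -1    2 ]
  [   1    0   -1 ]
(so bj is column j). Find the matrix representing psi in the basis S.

Let P have columns b1, ..., b3. Then [psi]_S = P^(-1) A P.
Here det P = -1, so P^(-1) is integer; computing A P first and then P^(-1)(A P) gives [[-2, -3, 0], [-3, 1, 1], [1, 3, 1]].

[[-2, -3, 0], [-3, 1, 1], [1, 3, 1]]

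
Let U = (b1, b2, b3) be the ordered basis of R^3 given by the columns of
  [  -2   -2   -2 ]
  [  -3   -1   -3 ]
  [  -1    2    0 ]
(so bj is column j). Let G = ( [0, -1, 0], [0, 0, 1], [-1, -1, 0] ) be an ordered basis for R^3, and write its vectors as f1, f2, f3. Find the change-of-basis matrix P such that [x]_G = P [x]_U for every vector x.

Take x = bj: its U-coordinates are the j-th standard unit vector, so P e_j — column j of P — equals [bj]_G.
b1 = f1 - f2 + 2f3, giving column 1 = [1, -1, 2]; repeating for each j gives P = [[1, -1, 1], [-1, 2, 0], [2, 2, 2]].

[[1, -1, 1], [-1, 2, 0], [2, 2, 2]]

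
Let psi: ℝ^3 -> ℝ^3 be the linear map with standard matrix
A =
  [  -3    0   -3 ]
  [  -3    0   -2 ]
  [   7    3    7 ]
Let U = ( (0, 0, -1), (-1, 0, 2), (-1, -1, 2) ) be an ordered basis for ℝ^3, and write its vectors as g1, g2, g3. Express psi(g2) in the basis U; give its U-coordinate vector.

(-1, 2, 1)

Compute psi(g2) = A g2 = (-3, -1, 7) in standard coordinates.
Then write this in U-coordinates: solve for y in y_1 g1 + ... + y_3 g3 = (-3, -1, 7).
This gives y = (-1, 2, 1), which is column 2 of [psi]_U.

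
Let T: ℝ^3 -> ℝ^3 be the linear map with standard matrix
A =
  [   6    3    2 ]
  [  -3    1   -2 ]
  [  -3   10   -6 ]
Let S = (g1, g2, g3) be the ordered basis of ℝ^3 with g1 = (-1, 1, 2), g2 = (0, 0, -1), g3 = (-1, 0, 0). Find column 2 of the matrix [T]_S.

Compute T(g2) = A g2 = (-2, 2, 6) in standard coordinates.
Then write this in S-coordinates: solve for y in y_1 g1 + ... + y_3 g3 = (-2, 2, 6).
This gives y = (2, -2, 0), which is column 2 of [T]_S.

(2, -2, 0)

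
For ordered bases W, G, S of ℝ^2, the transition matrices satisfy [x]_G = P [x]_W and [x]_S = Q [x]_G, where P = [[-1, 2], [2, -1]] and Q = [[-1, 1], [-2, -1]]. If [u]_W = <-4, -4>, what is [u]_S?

Apply P to get G-coordinates <-4, -4>, then Q to get S-coordinates.
The result is [u]_S = <0, 12>.

<0, 12>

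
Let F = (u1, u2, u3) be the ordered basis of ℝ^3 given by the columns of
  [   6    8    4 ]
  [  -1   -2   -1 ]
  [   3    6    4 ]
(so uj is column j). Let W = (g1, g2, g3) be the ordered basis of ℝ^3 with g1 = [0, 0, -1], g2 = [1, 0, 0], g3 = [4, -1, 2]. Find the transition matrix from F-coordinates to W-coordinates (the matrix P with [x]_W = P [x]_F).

Column j of P is [uj]_W, since P maps F-coordinates to W-coordinates.
Expressing u1 in W: u1 = -g1 + 2g2 + g3, so column 1 of P is [-1, 2, 1].
Doing the same for each uj gives P = [[-1, -2, -2], [2, 0, 0], [1, 2, 1]].

[[-1, -2, -2], [2, 0, 0], [1, 2, 1]]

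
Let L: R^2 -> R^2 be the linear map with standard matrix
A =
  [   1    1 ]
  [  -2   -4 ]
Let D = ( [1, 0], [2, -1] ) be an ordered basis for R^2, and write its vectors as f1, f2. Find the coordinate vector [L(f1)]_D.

[-3, 2]

Column 1 of [L]_D is the D-coordinate vector of L(f1).
In standard coordinates L(f1) = A f1 = [1, -2].
Converting to D: [1, -2] = -3f1 + 2f2, so the coordinate vector is [-3, 2].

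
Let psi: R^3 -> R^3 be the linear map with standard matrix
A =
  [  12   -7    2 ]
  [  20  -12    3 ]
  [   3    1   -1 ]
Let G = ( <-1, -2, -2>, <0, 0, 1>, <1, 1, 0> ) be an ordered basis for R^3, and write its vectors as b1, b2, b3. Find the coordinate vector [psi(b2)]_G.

<-1, -3, 1>

Column 2 of [psi]_G is the G-coordinate vector of psi(b2).
In standard coordinates psi(b2) = A b2 = <2, 3, -1>.
Converting to G: <2, 3, -1> = -b1 - 3b2 + b3, so the coordinate vector is <-1, -3, 1>.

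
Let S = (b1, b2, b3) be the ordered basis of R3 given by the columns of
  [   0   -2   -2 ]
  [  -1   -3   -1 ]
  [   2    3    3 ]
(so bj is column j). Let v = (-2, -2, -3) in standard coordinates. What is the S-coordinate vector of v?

(-3, 2, -1)

[v]_S is the unique c with M c = v, where M has columns b1, ..., b3.
Row-reducing the augmented matrix [M | v] gives c = (-3, 2, -1).
Check: -3b1 + 2b2 - b3 = (-2, -2, -3).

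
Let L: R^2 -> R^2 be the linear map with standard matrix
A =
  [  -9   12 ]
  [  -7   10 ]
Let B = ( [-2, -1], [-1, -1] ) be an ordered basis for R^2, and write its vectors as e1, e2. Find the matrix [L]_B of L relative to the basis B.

Let P have columns e1, e2. Then [L]_B = P^(-1) A P.
Here det P = 1, so P^(-1) is integer; computing A P first and then P^(-1)(A P) gives [[-2, 0], [-2, 3]].

[[-2, 0], [-2, 3]]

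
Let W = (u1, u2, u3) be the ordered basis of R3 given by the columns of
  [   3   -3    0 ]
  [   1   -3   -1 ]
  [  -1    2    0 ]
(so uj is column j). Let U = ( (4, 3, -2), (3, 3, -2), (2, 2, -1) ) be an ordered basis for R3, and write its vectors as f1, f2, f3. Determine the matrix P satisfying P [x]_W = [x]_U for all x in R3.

Column j of P is [uj]_U, since P maps W-coordinates to U-coordinates.
Expressing u1 in U: u1 = 2f1 - f2 - f3, so column 1 of P is (2, -1, -1).
Doing the same for each uj gives P = [[2, 0, 1], [-1, -1, 0], [-1, 0, -2]].

[[2, 0, 1], [-1, -1, 0], [-1, 0, -2]]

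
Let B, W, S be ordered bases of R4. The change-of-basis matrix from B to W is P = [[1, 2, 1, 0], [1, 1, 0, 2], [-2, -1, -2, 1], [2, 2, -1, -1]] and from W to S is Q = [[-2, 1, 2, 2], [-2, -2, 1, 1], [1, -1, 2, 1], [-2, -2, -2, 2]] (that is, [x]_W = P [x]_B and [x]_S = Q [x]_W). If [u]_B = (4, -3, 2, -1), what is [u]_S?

(-19, -7, -18, 24)

Apply P to get W-coordinates (0, -1, -10, 1), then Q to get S-coordinates.
The result is [u]_S = (-19, -7, -18, 24).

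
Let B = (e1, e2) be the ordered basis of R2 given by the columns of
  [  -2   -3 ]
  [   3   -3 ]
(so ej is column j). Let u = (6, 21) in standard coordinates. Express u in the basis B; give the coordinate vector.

We seek scalars with c_1 e1 + c_2 e2 = u; equivalently solve M c = u where the columns of M are e1, e2.
System: -2c_1 - 3c_2 = 6, 3c_1 - 3c_2 = 21; solving gives c_1 = 3, c_2 = -4.
Check: 3e1 - 4e2 = (6, 21).

(3, -4)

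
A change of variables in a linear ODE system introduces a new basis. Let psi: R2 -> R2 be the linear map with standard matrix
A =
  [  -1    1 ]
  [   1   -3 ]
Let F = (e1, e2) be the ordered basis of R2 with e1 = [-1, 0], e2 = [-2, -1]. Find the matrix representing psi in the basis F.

The j-th column of [psi]_F is [psi(ej)]_F.
psi(e1) = A e1 = [1, -1] = -3e1 + e2, so column 1 is [-3, 1].
Repeating for e2 and assembling the columns gives [[-3, 1], [1, -1]].

[[-3, 1], [1, -1]]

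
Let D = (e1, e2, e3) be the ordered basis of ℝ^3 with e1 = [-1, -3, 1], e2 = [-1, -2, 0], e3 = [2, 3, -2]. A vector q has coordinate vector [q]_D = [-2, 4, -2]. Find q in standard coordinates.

By definition q = -2e1 + 4e2 - 2e3.
Summing componentwise gives [-6, -8, 2].

[-6, -8, 2]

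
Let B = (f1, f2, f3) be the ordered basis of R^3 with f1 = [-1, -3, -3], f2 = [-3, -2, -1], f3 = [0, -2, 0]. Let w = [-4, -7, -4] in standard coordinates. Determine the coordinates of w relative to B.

[1, 1, 1]

We seek scalars with c_1 f1 + ... + c_3 f3 = w; equivalently solve M c = w where the columns of M are f1, ..., f3.
Gaussian elimination on [M | w] yields c = (1, 1, 1).
Check: f1 + f2 + f3 = [-4, -7, -4].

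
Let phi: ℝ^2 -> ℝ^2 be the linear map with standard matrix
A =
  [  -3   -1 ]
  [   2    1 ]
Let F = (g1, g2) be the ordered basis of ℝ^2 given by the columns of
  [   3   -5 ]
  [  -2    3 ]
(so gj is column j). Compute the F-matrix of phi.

The j-th column of [phi]_F is [phi(gj)]_F.
phi(g1) = A g1 = <-7, 4> = g1 + 2g2, so column 1 is <1, 2>.
Repeating for g2 and assembling the columns gives [[1, -1], [2, -3]].

[[1, -1], [2, -3]]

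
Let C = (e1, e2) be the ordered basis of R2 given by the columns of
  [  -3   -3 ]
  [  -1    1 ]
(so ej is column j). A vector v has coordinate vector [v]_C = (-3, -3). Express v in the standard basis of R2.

The coordinates say v = -3e1 - 3e2; adding the scaled basis vectors gives (18, 0).

(18, 0)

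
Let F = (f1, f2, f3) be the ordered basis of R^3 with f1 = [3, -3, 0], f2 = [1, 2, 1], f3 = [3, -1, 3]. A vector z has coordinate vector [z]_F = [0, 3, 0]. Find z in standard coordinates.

By definition z = 0·f1 + 3f2 + 0·f3.
Summing componentwise gives [3, 6, 3].

[3, 6, 3]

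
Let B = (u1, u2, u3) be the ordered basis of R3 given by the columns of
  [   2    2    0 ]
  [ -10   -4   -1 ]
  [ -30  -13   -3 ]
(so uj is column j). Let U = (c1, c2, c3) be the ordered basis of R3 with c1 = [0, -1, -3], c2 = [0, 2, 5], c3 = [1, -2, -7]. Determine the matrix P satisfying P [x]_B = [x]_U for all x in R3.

[[2, -2, 1], [-2, -1, 0], [2, 2, 0]]

Let M have columns uj and N have columns cj. Then for every x, N [x]_U = x = M [x]_B, so P = N^(-1) M.
Since det N = 1, N^(-1) has integer entries; multiplying gives P = [[2, -2, 1], [-2, -1, 0], [2, 2, 0]].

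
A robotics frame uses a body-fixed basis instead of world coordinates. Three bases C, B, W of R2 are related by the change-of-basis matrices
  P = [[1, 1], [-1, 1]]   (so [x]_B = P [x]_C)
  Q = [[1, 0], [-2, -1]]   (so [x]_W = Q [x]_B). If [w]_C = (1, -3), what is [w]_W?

First [w]_B = P [w]_C = (-2, -4).
Then [w]_W = Q [w]_B = (-2, 8).

(-2, 8)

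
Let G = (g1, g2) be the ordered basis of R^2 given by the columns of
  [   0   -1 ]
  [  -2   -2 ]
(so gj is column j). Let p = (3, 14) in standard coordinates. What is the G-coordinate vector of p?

(-4, -3)

[p]_G is the unique c with M c = p, where M has columns g1, g2.
System: 0c_1 - c_2 = 3, -2c_1 - 2c_2 = 14; solving gives c_1 = -4, c_2 = -3.
Check: -4g1 - 3g2 = (3, 14).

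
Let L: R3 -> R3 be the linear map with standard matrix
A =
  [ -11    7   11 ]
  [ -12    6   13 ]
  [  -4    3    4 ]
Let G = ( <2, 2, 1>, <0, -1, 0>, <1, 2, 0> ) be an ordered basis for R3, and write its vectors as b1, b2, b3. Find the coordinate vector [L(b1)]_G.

<2, 1, -1>

Column 1 of [L]_G is the G-coordinate vector of L(b1).
In standard coordinates L(b1) = A b1 = <3, 1, 2>.
Converting to G: <3, 1, 2> = 2b1 + b2 - b3, so the coordinate vector is <2, 1, -1>.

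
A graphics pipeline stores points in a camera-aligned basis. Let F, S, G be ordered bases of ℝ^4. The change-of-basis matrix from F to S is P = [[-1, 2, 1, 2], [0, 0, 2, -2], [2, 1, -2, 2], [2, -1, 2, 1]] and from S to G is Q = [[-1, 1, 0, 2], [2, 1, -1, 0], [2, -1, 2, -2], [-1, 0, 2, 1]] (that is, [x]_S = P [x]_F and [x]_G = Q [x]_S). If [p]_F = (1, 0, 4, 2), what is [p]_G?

(21, 20, -18, 1)

Apply P to get S-coordinates (7, 4, -2, 12), then Q to get G-coordinates.
The result is [p]_G = (21, 20, -18, 1).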